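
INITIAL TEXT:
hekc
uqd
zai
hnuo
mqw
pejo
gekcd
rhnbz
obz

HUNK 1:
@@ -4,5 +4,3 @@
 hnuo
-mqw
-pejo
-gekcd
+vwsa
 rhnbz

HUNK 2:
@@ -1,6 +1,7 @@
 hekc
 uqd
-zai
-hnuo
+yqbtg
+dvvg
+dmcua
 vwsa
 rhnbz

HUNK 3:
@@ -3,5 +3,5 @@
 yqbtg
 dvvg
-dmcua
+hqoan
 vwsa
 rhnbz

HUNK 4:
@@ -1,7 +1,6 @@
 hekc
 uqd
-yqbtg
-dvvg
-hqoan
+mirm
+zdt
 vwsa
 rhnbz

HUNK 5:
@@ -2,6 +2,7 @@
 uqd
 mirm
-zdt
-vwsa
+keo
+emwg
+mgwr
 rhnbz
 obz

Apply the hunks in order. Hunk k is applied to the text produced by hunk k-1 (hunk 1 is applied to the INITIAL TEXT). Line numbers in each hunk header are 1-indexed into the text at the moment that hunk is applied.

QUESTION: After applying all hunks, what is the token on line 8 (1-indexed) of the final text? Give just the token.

Answer: obz

Derivation:
Hunk 1: at line 4 remove [mqw,pejo,gekcd] add [vwsa] -> 7 lines: hekc uqd zai hnuo vwsa rhnbz obz
Hunk 2: at line 1 remove [zai,hnuo] add [yqbtg,dvvg,dmcua] -> 8 lines: hekc uqd yqbtg dvvg dmcua vwsa rhnbz obz
Hunk 3: at line 3 remove [dmcua] add [hqoan] -> 8 lines: hekc uqd yqbtg dvvg hqoan vwsa rhnbz obz
Hunk 4: at line 1 remove [yqbtg,dvvg,hqoan] add [mirm,zdt] -> 7 lines: hekc uqd mirm zdt vwsa rhnbz obz
Hunk 5: at line 2 remove [zdt,vwsa] add [keo,emwg,mgwr] -> 8 lines: hekc uqd mirm keo emwg mgwr rhnbz obz
Final line 8: obz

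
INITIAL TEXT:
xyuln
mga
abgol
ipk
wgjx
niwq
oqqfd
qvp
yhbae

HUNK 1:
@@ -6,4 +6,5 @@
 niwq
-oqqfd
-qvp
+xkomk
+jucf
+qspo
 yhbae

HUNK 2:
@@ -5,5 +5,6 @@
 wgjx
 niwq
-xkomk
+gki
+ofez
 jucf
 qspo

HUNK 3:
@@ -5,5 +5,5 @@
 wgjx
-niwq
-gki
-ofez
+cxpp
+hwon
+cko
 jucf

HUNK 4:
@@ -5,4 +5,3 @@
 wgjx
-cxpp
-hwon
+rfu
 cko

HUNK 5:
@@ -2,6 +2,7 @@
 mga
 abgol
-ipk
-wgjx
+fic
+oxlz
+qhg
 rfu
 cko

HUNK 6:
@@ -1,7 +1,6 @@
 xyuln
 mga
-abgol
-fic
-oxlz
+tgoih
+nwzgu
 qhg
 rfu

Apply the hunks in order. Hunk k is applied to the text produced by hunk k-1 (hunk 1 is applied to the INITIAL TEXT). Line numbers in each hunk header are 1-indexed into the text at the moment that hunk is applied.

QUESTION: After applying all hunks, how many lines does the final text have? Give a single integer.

Hunk 1: at line 6 remove [oqqfd,qvp] add [xkomk,jucf,qspo] -> 10 lines: xyuln mga abgol ipk wgjx niwq xkomk jucf qspo yhbae
Hunk 2: at line 5 remove [xkomk] add [gki,ofez] -> 11 lines: xyuln mga abgol ipk wgjx niwq gki ofez jucf qspo yhbae
Hunk 3: at line 5 remove [niwq,gki,ofez] add [cxpp,hwon,cko] -> 11 lines: xyuln mga abgol ipk wgjx cxpp hwon cko jucf qspo yhbae
Hunk 4: at line 5 remove [cxpp,hwon] add [rfu] -> 10 lines: xyuln mga abgol ipk wgjx rfu cko jucf qspo yhbae
Hunk 5: at line 2 remove [ipk,wgjx] add [fic,oxlz,qhg] -> 11 lines: xyuln mga abgol fic oxlz qhg rfu cko jucf qspo yhbae
Hunk 6: at line 1 remove [abgol,fic,oxlz] add [tgoih,nwzgu] -> 10 lines: xyuln mga tgoih nwzgu qhg rfu cko jucf qspo yhbae
Final line count: 10

Answer: 10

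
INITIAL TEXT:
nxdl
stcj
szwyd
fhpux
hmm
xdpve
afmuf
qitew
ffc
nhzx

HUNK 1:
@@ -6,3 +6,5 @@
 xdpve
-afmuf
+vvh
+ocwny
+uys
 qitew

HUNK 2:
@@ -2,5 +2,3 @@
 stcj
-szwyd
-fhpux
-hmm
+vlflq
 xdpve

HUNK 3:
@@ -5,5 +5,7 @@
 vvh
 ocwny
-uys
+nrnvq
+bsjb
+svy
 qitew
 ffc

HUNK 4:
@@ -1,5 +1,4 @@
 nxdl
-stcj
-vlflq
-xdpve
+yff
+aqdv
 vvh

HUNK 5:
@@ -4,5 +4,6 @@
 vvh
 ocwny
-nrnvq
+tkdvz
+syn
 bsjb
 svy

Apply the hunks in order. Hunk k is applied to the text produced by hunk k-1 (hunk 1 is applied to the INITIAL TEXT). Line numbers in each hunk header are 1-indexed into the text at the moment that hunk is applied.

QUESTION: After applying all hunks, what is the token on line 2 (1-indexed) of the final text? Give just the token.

Hunk 1: at line 6 remove [afmuf] add [vvh,ocwny,uys] -> 12 lines: nxdl stcj szwyd fhpux hmm xdpve vvh ocwny uys qitew ffc nhzx
Hunk 2: at line 2 remove [szwyd,fhpux,hmm] add [vlflq] -> 10 lines: nxdl stcj vlflq xdpve vvh ocwny uys qitew ffc nhzx
Hunk 3: at line 5 remove [uys] add [nrnvq,bsjb,svy] -> 12 lines: nxdl stcj vlflq xdpve vvh ocwny nrnvq bsjb svy qitew ffc nhzx
Hunk 4: at line 1 remove [stcj,vlflq,xdpve] add [yff,aqdv] -> 11 lines: nxdl yff aqdv vvh ocwny nrnvq bsjb svy qitew ffc nhzx
Hunk 5: at line 4 remove [nrnvq] add [tkdvz,syn] -> 12 lines: nxdl yff aqdv vvh ocwny tkdvz syn bsjb svy qitew ffc nhzx
Final line 2: yff

Answer: yff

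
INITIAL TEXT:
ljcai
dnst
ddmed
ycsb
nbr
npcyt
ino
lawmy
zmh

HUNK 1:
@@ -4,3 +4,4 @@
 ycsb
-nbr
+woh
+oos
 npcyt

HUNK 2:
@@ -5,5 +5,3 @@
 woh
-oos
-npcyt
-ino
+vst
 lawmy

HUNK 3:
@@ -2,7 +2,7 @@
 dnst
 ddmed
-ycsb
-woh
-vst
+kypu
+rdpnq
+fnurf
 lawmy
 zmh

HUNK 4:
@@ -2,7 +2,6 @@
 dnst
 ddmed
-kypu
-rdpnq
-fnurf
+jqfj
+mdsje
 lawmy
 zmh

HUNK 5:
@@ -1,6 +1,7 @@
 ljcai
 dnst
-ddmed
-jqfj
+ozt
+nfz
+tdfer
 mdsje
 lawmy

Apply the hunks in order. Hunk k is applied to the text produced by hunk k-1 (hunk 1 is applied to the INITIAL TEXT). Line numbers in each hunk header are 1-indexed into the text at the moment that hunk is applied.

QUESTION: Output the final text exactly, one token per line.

Answer: ljcai
dnst
ozt
nfz
tdfer
mdsje
lawmy
zmh

Derivation:
Hunk 1: at line 4 remove [nbr] add [woh,oos] -> 10 lines: ljcai dnst ddmed ycsb woh oos npcyt ino lawmy zmh
Hunk 2: at line 5 remove [oos,npcyt,ino] add [vst] -> 8 lines: ljcai dnst ddmed ycsb woh vst lawmy zmh
Hunk 3: at line 2 remove [ycsb,woh,vst] add [kypu,rdpnq,fnurf] -> 8 lines: ljcai dnst ddmed kypu rdpnq fnurf lawmy zmh
Hunk 4: at line 2 remove [kypu,rdpnq,fnurf] add [jqfj,mdsje] -> 7 lines: ljcai dnst ddmed jqfj mdsje lawmy zmh
Hunk 5: at line 1 remove [ddmed,jqfj] add [ozt,nfz,tdfer] -> 8 lines: ljcai dnst ozt nfz tdfer mdsje lawmy zmh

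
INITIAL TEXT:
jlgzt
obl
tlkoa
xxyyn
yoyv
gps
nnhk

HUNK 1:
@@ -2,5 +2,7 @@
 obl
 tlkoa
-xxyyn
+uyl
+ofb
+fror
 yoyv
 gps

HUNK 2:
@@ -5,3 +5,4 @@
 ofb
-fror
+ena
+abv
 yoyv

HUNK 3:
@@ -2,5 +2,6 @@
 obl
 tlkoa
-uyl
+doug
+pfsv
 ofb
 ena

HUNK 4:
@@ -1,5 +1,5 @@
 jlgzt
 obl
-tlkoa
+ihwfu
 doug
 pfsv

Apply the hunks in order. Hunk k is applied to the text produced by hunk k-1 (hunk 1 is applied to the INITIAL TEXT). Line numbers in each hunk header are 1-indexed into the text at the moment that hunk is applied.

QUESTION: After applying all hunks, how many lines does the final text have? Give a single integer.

Answer: 11

Derivation:
Hunk 1: at line 2 remove [xxyyn] add [uyl,ofb,fror] -> 9 lines: jlgzt obl tlkoa uyl ofb fror yoyv gps nnhk
Hunk 2: at line 5 remove [fror] add [ena,abv] -> 10 lines: jlgzt obl tlkoa uyl ofb ena abv yoyv gps nnhk
Hunk 3: at line 2 remove [uyl] add [doug,pfsv] -> 11 lines: jlgzt obl tlkoa doug pfsv ofb ena abv yoyv gps nnhk
Hunk 4: at line 1 remove [tlkoa] add [ihwfu] -> 11 lines: jlgzt obl ihwfu doug pfsv ofb ena abv yoyv gps nnhk
Final line count: 11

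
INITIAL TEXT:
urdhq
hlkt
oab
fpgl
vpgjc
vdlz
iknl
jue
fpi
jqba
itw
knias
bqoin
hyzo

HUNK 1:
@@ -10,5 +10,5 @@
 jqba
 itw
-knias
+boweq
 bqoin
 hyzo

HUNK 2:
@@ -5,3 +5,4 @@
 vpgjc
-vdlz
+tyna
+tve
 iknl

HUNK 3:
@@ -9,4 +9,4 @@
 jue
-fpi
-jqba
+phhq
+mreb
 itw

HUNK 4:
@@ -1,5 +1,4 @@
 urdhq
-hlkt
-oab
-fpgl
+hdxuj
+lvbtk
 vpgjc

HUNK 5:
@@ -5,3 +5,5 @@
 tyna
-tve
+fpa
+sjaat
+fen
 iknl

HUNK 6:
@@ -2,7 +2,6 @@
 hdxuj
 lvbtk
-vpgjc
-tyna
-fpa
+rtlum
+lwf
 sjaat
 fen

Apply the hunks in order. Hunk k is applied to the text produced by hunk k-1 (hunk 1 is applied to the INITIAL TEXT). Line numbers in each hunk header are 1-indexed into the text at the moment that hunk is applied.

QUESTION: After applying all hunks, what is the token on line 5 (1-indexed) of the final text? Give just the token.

Answer: lwf

Derivation:
Hunk 1: at line 10 remove [knias] add [boweq] -> 14 lines: urdhq hlkt oab fpgl vpgjc vdlz iknl jue fpi jqba itw boweq bqoin hyzo
Hunk 2: at line 5 remove [vdlz] add [tyna,tve] -> 15 lines: urdhq hlkt oab fpgl vpgjc tyna tve iknl jue fpi jqba itw boweq bqoin hyzo
Hunk 3: at line 9 remove [fpi,jqba] add [phhq,mreb] -> 15 lines: urdhq hlkt oab fpgl vpgjc tyna tve iknl jue phhq mreb itw boweq bqoin hyzo
Hunk 4: at line 1 remove [hlkt,oab,fpgl] add [hdxuj,lvbtk] -> 14 lines: urdhq hdxuj lvbtk vpgjc tyna tve iknl jue phhq mreb itw boweq bqoin hyzo
Hunk 5: at line 5 remove [tve] add [fpa,sjaat,fen] -> 16 lines: urdhq hdxuj lvbtk vpgjc tyna fpa sjaat fen iknl jue phhq mreb itw boweq bqoin hyzo
Hunk 6: at line 2 remove [vpgjc,tyna,fpa] add [rtlum,lwf] -> 15 lines: urdhq hdxuj lvbtk rtlum lwf sjaat fen iknl jue phhq mreb itw boweq bqoin hyzo
Final line 5: lwf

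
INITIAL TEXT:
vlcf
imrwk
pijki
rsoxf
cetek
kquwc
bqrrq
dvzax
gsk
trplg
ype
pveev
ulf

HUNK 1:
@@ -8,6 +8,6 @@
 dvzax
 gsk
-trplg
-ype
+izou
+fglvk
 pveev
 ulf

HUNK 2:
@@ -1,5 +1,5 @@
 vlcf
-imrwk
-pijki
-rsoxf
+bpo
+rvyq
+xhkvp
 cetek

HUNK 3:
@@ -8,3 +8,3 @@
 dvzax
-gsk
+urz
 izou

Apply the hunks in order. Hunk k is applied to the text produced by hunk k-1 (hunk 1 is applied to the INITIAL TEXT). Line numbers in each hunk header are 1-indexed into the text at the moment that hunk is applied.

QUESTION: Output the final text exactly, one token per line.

Hunk 1: at line 8 remove [trplg,ype] add [izou,fglvk] -> 13 lines: vlcf imrwk pijki rsoxf cetek kquwc bqrrq dvzax gsk izou fglvk pveev ulf
Hunk 2: at line 1 remove [imrwk,pijki,rsoxf] add [bpo,rvyq,xhkvp] -> 13 lines: vlcf bpo rvyq xhkvp cetek kquwc bqrrq dvzax gsk izou fglvk pveev ulf
Hunk 3: at line 8 remove [gsk] add [urz] -> 13 lines: vlcf bpo rvyq xhkvp cetek kquwc bqrrq dvzax urz izou fglvk pveev ulf

Answer: vlcf
bpo
rvyq
xhkvp
cetek
kquwc
bqrrq
dvzax
urz
izou
fglvk
pveev
ulf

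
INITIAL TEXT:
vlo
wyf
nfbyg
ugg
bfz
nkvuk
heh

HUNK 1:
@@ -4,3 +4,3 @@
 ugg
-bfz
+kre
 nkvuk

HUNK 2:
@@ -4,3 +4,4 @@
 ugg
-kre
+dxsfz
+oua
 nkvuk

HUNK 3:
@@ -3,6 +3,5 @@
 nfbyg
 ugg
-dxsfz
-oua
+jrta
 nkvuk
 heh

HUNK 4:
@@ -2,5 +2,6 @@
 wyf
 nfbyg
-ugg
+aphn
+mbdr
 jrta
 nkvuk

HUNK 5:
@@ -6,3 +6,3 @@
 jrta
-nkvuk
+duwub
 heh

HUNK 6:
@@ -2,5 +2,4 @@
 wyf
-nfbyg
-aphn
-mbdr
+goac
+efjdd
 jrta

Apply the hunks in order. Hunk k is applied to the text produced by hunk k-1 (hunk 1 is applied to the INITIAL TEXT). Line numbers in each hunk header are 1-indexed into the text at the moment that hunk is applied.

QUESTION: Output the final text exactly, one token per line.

Hunk 1: at line 4 remove [bfz] add [kre] -> 7 lines: vlo wyf nfbyg ugg kre nkvuk heh
Hunk 2: at line 4 remove [kre] add [dxsfz,oua] -> 8 lines: vlo wyf nfbyg ugg dxsfz oua nkvuk heh
Hunk 3: at line 3 remove [dxsfz,oua] add [jrta] -> 7 lines: vlo wyf nfbyg ugg jrta nkvuk heh
Hunk 4: at line 2 remove [ugg] add [aphn,mbdr] -> 8 lines: vlo wyf nfbyg aphn mbdr jrta nkvuk heh
Hunk 5: at line 6 remove [nkvuk] add [duwub] -> 8 lines: vlo wyf nfbyg aphn mbdr jrta duwub heh
Hunk 6: at line 2 remove [nfbyg,aphn,mbdr] add [goac,efjdd] -> 7 lines: vlo wyf goac efjdd jrta duwub heh

Answer: vlo
wyf
goac
efjdd
jrta
duwub
heh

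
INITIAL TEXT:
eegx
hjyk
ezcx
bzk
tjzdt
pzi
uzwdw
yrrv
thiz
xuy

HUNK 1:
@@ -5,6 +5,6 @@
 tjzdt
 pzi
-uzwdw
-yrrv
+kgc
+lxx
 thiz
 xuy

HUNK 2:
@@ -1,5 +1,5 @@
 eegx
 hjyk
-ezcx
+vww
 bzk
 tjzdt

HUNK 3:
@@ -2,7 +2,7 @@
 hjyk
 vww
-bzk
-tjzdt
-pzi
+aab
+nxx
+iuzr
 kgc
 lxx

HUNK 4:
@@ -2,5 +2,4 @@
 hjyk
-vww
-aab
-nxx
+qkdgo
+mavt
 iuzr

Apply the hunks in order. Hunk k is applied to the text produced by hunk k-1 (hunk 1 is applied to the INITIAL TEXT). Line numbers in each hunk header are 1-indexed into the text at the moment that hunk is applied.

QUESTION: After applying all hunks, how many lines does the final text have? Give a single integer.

Hunk 1: at line 5 remove [uzwdw,yrrv] add [kgc,lxx] -> 10 lines: eegx hjyk ezcx bzk tjzdt pzi kgc lxx thiz xuy
Hunk 2: at line 1 remove [ezcx] add [vww] -> 10 lines: eegx hjyk vww bzk tjzdt pzi kgc lxx thiz xuy
Hunk 3: at line 2 remove [bzk,tjzdt,pzi] add [aab,nxx,iuzr] -> 10 lines: eegx hjyk vww aab nxx iuzr kgc lxx thiz xuy
Hunk 4: at line 2 remove [vww,aab,nxx] add [qkdgo,mavt] -> 9 lines: eegx hjyk qkdgo mavt iuzr kgc lxx thiz xuy
Final line count: 9

Answer: 9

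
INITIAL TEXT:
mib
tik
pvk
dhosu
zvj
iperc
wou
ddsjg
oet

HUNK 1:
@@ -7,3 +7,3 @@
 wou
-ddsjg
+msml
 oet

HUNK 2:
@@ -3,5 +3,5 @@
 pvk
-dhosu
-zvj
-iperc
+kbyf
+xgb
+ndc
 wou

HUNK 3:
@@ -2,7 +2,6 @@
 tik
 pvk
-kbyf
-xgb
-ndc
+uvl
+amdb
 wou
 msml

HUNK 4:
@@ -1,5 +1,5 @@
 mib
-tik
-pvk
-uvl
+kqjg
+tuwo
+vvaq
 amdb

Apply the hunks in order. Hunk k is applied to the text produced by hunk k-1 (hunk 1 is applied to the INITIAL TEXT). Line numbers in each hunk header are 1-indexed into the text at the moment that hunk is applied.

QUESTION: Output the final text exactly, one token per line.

Answer: mib
kqjg
tuwo
vvaq
amdb
wou
msml
oet

Derivation:
Hunk 1: at line 7 remove [ddsjg] add [msml] -> 9 lines: mib tik pvk dhosu zvj iperc wou msml oet
Hunk 2: at line 3 remove [dhosu,zvj,iperc] add [kbyf,xgb,ndc] -> 9 lines: mib tik pvk kbyf xgb ndc wou msml oet
Hunk 3: at line 2 remove [kbyf,xgb,ndc] add [uvl,amdb] -> 8 lines: mib tik pvk uvl amdb wou msml oet
Hunk 4: at line 1 remove [tik,pvk,uvl] add [kqjg,tuwo,vvaq] -> 8 lines: mib kqjg tuwo vvaq amdb wou msml oet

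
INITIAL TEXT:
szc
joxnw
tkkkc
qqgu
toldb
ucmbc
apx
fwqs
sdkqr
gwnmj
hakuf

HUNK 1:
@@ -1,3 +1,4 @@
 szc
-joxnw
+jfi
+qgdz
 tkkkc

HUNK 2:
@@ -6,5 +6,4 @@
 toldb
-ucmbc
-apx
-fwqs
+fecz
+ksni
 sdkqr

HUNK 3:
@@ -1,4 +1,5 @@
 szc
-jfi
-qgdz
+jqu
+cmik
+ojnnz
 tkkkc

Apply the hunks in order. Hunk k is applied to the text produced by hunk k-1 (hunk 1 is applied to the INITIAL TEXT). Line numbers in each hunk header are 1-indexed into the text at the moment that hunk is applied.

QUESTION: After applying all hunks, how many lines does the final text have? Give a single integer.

Hunk 1: at line 1 remove [joxnw] add [jfi,qgdz] -> 12 lines: szc jfi qgdz tkkkc qqgu toldb ucmbc apx fwqs sdkqr gwnmj hakuf
Hunk 2: at line 6 remove [ucmbc,apx,fwqs] add [fecz,ksni] -> 11 lines: szc jfi qgdz tkkkc qqgu toldb fecz ksni sdkqr gwnmj hakuf
Hunk 3: at line 1 remove [jfi,qgdz] add [jqu,cmik,ojnnz] -> 12 lines: szc jqu cmik ojnnz tkkkc qqgu toldb fecz ksni sdkqr gwnmj hakuf
Final line count: 12

Answer: 12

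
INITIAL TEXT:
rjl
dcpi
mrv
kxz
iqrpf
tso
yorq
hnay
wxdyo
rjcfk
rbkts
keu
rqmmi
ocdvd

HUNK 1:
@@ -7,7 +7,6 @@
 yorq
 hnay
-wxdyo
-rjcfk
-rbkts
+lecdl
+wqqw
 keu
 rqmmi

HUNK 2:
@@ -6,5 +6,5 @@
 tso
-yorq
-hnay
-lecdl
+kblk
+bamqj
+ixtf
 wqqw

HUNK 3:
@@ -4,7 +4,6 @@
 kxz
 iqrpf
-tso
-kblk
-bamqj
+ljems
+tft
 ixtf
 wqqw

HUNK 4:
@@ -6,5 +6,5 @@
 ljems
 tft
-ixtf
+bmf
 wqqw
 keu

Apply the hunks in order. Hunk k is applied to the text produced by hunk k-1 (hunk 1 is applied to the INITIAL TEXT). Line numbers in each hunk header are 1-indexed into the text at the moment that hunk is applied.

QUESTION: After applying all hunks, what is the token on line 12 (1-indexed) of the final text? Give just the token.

Answer: ocdvd

Derivation:
Hunk 1: at line 7 remove [wxdyo,rjcfk,rbkts] add [lecdl,wqqw] -> 13 lines: rjl dcpi mrv kxz iqrpf tso yorq hnay lecdl wqqw keu rqmmi ocdvd
Hunk 2: at line 6 remove [yorq,hnay,lecdl] add [kblk,bamqj,ixtf] -> 13 lines: rjl dcpi mrv kxz iqrpf tso kblk bamqj ixtf wqqw keu rqmmi ocdvd
Hunk 3: at line 4 remove [tso,kblk,bamqj] add [ljems,tft] -> 12 lines: rjl dcpi mrv kxz iqrpf ljems tft ixtf wqqw keu rqmmi ocdvd
Hunk 4: at line 6 remove [ixtf] add [bmf] -> 12 lines: rjl dcpi mrv kxz iqrpf ljems tft bmf wqqw keu rqmmi ocdvd
Final line 12: ocdvd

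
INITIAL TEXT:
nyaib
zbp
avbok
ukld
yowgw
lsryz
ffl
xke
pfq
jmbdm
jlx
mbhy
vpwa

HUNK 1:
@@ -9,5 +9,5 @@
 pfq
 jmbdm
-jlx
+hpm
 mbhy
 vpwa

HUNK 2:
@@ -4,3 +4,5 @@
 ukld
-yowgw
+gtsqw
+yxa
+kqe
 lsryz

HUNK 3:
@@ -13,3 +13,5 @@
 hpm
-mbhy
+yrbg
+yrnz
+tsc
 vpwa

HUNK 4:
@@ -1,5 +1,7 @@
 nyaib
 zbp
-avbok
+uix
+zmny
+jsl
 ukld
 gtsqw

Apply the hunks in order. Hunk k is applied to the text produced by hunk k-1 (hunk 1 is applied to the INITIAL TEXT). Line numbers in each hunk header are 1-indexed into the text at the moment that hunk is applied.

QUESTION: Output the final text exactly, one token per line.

Answer: nyaib
zbp
uix
zmny
jsl
ukld
gtsqw
yxa
kqe
lsryz
ffl
xke
pfq
jmbdm
hpm
yrbg
yrnz
tsc
vpwa

Derivation:
Hunk 1: at line 9 remove [jlx] add [hpm] -> 13 lines: nyaib zbp avbok ukld yowgw lsryz ffl xke pfq jmbdm hpm mbhy vpwa
Hunk 2: at line 4 remove [yowgw] add [gtsqw,yxa,kqe] -> 15 lines: nyaib zbp avbok ukld gtsqw yxa kqe lsryz ffl xke pfq jmbdm hpm mbhy vpwa
Hunk 3: at line 13 remove [mbhy] add [yrbg,yrnz,tsc] -> 17 lines: nyaib zbp avbok ukld gtsqw yxa kqe lsryz ffl xke pfq jmbdm hpm yrbg yrnz tsc vpwa
Hunk 4: at line 1 remove [avbok] add [uix,zmny,jsl] -> 19 lines: nyaib zbp uix zmny jsl ukld gtsqw yxa kqe lsryz ffl xke pfq jmbdm hpm yrbg yrnz tsc vpwa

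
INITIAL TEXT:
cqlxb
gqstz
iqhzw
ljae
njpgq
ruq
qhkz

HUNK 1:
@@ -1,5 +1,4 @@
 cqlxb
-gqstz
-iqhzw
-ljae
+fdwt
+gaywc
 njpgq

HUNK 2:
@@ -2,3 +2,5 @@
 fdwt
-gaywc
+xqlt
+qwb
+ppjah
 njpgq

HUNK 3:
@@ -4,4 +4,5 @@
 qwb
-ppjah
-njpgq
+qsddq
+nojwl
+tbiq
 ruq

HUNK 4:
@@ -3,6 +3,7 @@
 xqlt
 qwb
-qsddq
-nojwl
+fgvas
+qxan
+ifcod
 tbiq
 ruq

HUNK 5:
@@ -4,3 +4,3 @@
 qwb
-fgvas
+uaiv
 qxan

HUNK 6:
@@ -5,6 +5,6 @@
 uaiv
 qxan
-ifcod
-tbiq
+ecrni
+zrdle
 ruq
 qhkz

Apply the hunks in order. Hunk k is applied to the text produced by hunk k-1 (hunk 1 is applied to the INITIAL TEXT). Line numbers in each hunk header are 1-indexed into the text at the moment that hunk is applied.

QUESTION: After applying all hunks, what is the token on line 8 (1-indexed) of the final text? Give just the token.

Answer: zrdle

Derivation:
Hunk 1: at line 1 remove [gqstz,iqhzw,ljae] add [fdwt,gaywc] -> 6 lines: cqlxb fdwt gaywc njpgq ruq qhkz
Hunk 2: at line 2 remove [gaywc] add [xqlt,qwb,ppjah] -> 8 lines: cqlxb fdwt xqlt qwb ppjah njpgq ruq qhkz
Hunk 3: at line 4 remove [ppjah,njpgq] add [qsddq,nojwl,tbiq] -> 9 lines: cqlxb fdwt xqlt qwb qsddq nojwl tbiq ruq qhkz
Hunk 4: at line 3 remove [qsddq,nojwl] add [fgvas,qxan,ifcod] -> 10 lines: cqlxb fdwt xqlt qwb fgvas qxan ifcod tbiq ruq qhkz
Hunk 5: at line 4 remove [fgvas] add [uaiv] -> 10 lines: cqlxb fdwt xqlt qwb uaiv qxan ifcod tbiq ruq qhkz
Hunk 6: at line 5 remove [ifcod,tbiq] add [ecrni,zrdle] -> 10 lines: cqlxb fdwt xqlt qwb uaiv qxan ecrni zrdle ruq qhkz
Final line 8: zrdle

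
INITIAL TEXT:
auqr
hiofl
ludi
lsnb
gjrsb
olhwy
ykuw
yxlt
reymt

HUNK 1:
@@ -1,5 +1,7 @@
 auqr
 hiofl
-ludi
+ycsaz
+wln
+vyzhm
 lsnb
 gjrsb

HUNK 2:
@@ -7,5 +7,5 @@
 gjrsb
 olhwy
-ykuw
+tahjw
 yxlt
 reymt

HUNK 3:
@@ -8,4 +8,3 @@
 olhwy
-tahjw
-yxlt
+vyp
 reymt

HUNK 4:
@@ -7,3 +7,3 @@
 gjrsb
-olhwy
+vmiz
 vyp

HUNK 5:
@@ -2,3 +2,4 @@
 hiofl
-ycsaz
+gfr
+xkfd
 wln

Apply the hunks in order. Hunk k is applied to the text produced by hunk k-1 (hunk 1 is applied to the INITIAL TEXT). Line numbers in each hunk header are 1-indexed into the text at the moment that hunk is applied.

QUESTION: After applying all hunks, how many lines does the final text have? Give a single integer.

Hunk 1: at line 1 remove [ludi] add [ycsaz,wln,vyzhm] -> 11 lines: auqr hiofl ycsaz wln vyzhm lsnb gjrsb olhwy ykuw yxlt reymt
Hunk 2: at line 7 remove [ykuw] add [tahjw] -> 11 lines: auqr hiofl ycsaz wln vyzhm lsnb gjrsb olhwy tahjw yxlt reymt
Hunk 3: at line 8 remove [tahjw,yxlt] add [vyp] -> 10 lines: auqr hiofl ycsaz wln vyzhm lsnb gjrsb olhwy vyp reymt
Hunk 4: at line 7 remove [olhwy] add [vmiz] -> 10 lines: auqr hiofl ycsaz wln vyzhm lsnb gjrsb vmiz vyp reymt
Hunk 5: at line 2 remove [ycsaz] add [gfr,xkfd] -> 11 lines: auqr hiofl gfr xkfd wln vyzhm lsnb gjrsb vmiz vyp reymt
Final line count: 11

Answer: 11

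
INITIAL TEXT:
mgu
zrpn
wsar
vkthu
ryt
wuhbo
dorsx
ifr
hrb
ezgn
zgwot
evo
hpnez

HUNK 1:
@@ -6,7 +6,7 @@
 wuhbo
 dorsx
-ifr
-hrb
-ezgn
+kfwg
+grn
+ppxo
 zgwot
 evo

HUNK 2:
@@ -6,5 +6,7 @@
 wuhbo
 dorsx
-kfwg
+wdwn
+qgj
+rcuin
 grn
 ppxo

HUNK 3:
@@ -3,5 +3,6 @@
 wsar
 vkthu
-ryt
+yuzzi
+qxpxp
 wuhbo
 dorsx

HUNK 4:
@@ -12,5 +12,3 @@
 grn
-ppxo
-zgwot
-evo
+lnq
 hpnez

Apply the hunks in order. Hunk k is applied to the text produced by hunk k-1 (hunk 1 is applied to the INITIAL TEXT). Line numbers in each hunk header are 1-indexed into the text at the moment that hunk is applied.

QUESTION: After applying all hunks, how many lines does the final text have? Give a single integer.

Answer: 14

Derivation:
Hunk 1: at line 6 remove [ifr,hrb,ezgn] add [kfwg,grn,ppxo] -> 13 lines: mgu zrpn wsar vkthu ryt wuhbo dorsx kfwg grn ppxo zgwot evo hpnez
Hunk 2: at line 6 remove [kfwg] add [wdwn,qgj,rcuin] -> 15 lines: mgu zrpn wsar vkthu ryt wuhbo dorsx wdwn qgj rcuin grn ppxo zgwot evo hpnez
Hunk 3: at line 3 remove [ryt] add [yuzzi,qxpxp] -> 16 lines: mgu zrpn wsar vkthu yuzzi qxpxp wuhbo dorsx wdwn qgj rcuin grn ppxo zgwot evo hpnez
Hunk 4: at line 12 remove [ppxo,zgwot,evo] add [lnq] -> 14 lines: mgu zrpn wsar vkthu yuzzi qxpxp wuhbo dorsx wdwn qgj rcuin grn lnq hpnez
Final line count: 14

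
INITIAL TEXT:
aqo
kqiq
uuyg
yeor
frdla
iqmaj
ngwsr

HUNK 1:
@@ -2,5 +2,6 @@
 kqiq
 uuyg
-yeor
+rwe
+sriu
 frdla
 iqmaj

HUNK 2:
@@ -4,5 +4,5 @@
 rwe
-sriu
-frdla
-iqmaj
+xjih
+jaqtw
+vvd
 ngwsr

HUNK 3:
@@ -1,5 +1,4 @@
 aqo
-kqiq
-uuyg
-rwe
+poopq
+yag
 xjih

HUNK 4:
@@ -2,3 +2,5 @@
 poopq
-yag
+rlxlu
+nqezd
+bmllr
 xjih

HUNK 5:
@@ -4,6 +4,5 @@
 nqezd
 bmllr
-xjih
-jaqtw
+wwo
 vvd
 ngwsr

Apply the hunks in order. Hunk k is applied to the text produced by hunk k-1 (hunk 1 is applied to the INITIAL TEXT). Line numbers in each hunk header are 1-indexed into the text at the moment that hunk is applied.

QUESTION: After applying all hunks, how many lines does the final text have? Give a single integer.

Hunk 1: at line 2 remove [yeor] add [rwe,sriu] -> 8 lines: aqo kqiq uuyg rwe sriu frdla iqmaj ngwsr
Hunk 2: at line 4 remove [sriu,frdla,iqmaj] add [xjih,jaqtw,vvd] -> 8 lines: aqo kqiq uuyg rwe xjih jaqtw vvd ngwsr
Hunk 3: at line 1 remove [kqiq,uuyg,rwe] add [poopq,yag] -> 7 lines: aqo poopq yag xjih jaqtw vvd ngwsr
Hunk 4: at line 2 remove [yag] add [rlxlu,nqezd,bmllr] -> 9 lines: aqo poopq rlxlu nqezd bmllr xjih jaqtw vvd ngwsr
Hunk 5: at line 4 remove [xjih,jaqtw] add [wwo] -> 8 lines: aqo poopq rlxlu nqezd bmllr wwo vvd ngwsr
Final line count: 8

Answer: 8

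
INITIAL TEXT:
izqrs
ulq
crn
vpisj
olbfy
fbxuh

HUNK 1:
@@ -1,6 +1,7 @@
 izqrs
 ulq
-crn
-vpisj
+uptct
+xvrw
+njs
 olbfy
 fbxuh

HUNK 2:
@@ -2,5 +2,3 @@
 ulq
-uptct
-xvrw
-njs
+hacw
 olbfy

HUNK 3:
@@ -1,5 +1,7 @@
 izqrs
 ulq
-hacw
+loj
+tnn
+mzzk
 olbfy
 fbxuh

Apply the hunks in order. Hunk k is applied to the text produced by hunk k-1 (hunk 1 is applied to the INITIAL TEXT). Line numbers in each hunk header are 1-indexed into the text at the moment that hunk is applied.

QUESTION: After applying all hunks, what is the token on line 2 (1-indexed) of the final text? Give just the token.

Hunk 1: at line 1 remove [crn,vpisj] add [uptct,xvrw,njs] -> 7 lines: izqrs ulq uptct xvrw njs olbfy fbxuh
Hunk 2: at line 2 remove [uptct,xvrw,njs] add [hacw] -> 5 lines: izqrs ulq hacw olbfy fbxuh
Hunk 3: at line 1 remove [hacw] add [loj,tnn,mzzk] -> 7 lines: izqrs ulq loj tnn mzzk olbfy fbxuh
Final line 2: ulq

Answer: ulq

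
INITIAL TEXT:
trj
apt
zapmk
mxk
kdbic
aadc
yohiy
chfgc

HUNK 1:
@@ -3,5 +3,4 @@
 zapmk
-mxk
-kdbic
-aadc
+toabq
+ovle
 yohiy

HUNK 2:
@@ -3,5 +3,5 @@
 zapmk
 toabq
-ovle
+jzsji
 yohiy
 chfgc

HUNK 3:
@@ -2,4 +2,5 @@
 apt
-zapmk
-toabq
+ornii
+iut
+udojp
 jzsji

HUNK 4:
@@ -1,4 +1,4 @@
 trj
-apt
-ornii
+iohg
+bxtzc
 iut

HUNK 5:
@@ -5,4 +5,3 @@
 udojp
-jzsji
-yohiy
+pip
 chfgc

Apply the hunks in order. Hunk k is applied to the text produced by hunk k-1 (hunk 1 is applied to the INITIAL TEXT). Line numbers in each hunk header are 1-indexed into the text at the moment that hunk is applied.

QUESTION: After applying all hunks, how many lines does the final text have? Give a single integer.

Answer: 7

Derivation:
Hunk 1: at line 3 remove [mxk,kdbic,aadc] add [toabq,ovle] -> 7 lines: trj apt zapmk toabq ovle yohiy chfgc
Hunk 2: at line 3 remove [ovle] add [jzsji] -> 7 lines: trj apt zapmk toabq jzsji yohiy chfgc
Hunk 3: at line 2 remove [zapmk,toabq] add [ornii,iut,udojp] -> 8 lines: trj apt ornii iut udojp jzsji yohiy chfgc
Hunk 4: at line 1 remove [apt,ornii] add [iohg,bxtzc] -> 8 lines: trj iohg bxtzc iut udojp jzsji yohiy chfgc
Hunk 5: at line 5 remove [jzsji,yohiy] add [pip] -> 7 lines: trj iohg bxtzc iut udojp pip chfgc
Final line count: 7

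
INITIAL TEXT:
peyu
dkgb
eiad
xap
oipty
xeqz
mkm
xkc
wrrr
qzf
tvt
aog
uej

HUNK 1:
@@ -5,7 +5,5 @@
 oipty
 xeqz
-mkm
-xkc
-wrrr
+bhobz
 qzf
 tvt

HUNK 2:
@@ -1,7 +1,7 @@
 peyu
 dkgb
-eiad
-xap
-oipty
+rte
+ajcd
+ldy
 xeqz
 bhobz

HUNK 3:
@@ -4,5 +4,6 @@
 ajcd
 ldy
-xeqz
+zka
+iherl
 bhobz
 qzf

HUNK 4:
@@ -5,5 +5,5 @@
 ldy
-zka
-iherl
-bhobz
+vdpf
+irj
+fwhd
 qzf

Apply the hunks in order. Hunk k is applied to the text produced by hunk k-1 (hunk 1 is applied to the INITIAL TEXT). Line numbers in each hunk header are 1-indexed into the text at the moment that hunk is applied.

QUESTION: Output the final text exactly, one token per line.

Answer: peyu
dkgb
rte
ajcd
ldy
vdpf
irj
fwhd
qzf
tvt
aog
uej

Derivation:
Hunk 1: at line 5 remove [mkm,xkc,wrrr] add [bhobz] -> 11 lines: peyu dkgb eiad xap oipty xeqz bhobz qzf tvt aog uej
Hunk 2: at line 1 remove [eiad,xap,oipty] add [rte,ajcd,ldy] -> 11 lines: peyu dkgb rte ajcd ldy xeqz bhobz qzf tvt aog uej
Hunk 3: at line 4 remove [xeqz] add [zka,iherl] -> 12 lines: peyu dkgb rte ajcd ldy zka iherl bhobz qzf tvt aog uej
Hunk 4: at line 5 remove [zka,iherl,bhobz] add [vdpf,irj,fwhd] -> 12 lines: peyu dkgb rte ajcd ldy vdpf irj fwhd qzf tvt aog uej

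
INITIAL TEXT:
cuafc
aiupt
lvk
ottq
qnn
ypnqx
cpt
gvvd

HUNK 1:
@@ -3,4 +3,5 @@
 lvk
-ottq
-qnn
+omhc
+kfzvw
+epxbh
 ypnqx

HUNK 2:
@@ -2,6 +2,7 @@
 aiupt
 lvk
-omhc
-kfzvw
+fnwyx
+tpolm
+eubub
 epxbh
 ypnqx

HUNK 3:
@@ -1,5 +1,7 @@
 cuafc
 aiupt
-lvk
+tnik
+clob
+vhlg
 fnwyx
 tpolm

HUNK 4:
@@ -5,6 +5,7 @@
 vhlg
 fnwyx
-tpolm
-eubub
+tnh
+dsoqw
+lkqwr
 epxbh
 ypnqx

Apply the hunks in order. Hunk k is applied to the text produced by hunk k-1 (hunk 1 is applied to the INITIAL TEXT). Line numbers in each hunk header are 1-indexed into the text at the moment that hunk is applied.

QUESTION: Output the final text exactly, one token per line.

Hunk 1: at line 3 remove [ottq,qnn] add [omhc,kfzvw,epxbh] -> 9 lines: cuafc aiupt lvk omhc kfzvw epxbh ypnqx cpt gvvd
Hunk 2: at line 2 remove [omhc,kfzvw] add [fnwyx,tpolm,eubub] -> 10 lines: cuafc aiupt lvk fnwyx tpolm eubub epxbh ypnqx cpt gvvd
Hunk 3: at line 1 remove [lvk] add [tnik,clob,vhlg] -> 12 lines: cuafc aiupt tnik clob vhlg fnwyx tpolm eubub epxbh ypnqx cpt gvvd
Hunk 4: at line 5 remove [tpolm,eubub] add [tnh,dsoqw,lkqwr] -> 13 lines: cuafc aiupt tnik clob vhlg fnwyx tnh dsoqw lkqwr epxbh ypnqx cpt gvvd

Answer: cuafc
aiupt
tnik
clob
vhlg
fnwyx
tnh
dsoqw
lkqwr
epxbh
ypnqx
cpt
gvvd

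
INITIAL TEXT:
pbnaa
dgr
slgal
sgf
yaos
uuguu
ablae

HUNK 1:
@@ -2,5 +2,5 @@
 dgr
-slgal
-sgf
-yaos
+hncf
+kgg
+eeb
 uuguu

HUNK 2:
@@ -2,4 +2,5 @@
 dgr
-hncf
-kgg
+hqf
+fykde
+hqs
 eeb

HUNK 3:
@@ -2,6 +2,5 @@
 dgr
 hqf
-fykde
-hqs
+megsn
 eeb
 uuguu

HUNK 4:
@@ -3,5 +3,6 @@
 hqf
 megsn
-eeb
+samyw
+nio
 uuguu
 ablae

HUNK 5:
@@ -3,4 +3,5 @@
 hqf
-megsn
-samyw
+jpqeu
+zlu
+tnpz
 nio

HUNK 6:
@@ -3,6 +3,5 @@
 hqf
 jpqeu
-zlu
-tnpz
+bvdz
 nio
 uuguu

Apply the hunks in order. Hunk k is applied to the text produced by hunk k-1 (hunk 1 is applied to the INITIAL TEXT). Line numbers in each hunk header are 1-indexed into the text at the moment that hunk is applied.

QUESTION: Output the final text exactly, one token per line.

Answer: pbnaa
dgr
hqf
jpqeu
bvdz
nio
uuguu
ablae

Derivation:
Hunk 1: at line 2 remove [slgal,sgf,yaos] add [hncf,kgg,eeb] -> 7 lines: pbnaa dgr hncf kgg eeb uuguu ablae
Hunk 2: at line 2 remove [hncf,kgg] add [hqf,fykde,hqs] -> 8 lines: pbnaa dgr hqf fykde hqs eeb uuguu ablae
Hunk 3: at line 2 remove [fykde,hqs] add [megsn] -> 7 lines: pbnaa dgr hqf megsn eeb uuguu ablae
Hunk 4: at line 3 remove [eeb] add [samyw,nio] -> 8 lines: pbnaa dgr hqf megsn samyw nio uuguu ablae
Hunk 5: at line 3 remove [megsn,samyw] add [jpqeu,zlu,tnpz] -> 9 lines: pbnaa dgr hqf jpqeu zlu tnpz nio uuguu ablae
Hunk 6: at line 3 remove [zlu,tnpz] add [bvdz] -> 8 lines: pbnaa dgr hqf jpqeu bvdz nio uuguu ablae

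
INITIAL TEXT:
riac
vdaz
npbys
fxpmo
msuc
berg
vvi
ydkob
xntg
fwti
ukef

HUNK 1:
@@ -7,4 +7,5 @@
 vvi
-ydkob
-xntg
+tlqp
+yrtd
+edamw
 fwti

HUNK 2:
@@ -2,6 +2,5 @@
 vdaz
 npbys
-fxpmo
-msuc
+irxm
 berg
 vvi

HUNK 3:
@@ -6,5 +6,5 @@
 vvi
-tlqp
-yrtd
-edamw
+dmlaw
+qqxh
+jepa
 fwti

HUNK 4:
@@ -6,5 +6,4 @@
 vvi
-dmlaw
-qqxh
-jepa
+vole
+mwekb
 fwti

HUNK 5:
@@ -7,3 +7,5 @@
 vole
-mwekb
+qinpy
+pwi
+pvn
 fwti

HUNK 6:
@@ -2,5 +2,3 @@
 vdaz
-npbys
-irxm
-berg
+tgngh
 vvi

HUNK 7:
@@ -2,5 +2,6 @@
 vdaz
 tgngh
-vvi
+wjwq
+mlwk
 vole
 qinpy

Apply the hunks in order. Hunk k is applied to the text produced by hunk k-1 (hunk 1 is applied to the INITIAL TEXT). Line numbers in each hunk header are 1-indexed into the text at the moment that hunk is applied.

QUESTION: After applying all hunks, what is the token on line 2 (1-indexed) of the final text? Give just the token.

Answer: vdaz

Derivation:
Hunk 1: at line 7 remove [ydkob,xntg] add [tlqp,yrtd,edamw] -> 12 lines: riac vdaz npbys fxpmo msuc berg vvi tlqp yrtd edamw fwti ukef
Hunk 2: at line 2 remove [fxpmo,msuc] add [irxm] -> 11 lines: riac vdaz npbys irxm berg vvi tlqp yrtd edamw fwti ukef
Hunk 3: at line 6 remove [tlqp,yrtd,edamw] add [dmlaw,qqxh,jepa] -> 11 lines: riac vdaz npbys irxm berg vvi dmlaw qqxh jepa fwti ukef
Hunk 4: at line 6 remove [dmlaw,qqxh,jepa] add [vole,mwekb] -> 10 lines: riac vdaz npbys irxm berg vvi vole mwekb fwti ukef
Hunk 5: at line 7 remove [mwekb] add [qinpy,pwi,pvn] -> 12 lines: riac vdaz npbys irxm berg vvi vole qinpy pwi pvn fwti ukef
Hunk 6: at line 2 remove [npbys,irxm,berg] add [tgngh] -> 10 lines: riac vdaz tgngh vvi vole qinpy pwi pvn fwti ukef
Hunk 7: at line 2 remove [vvi] add [wjwq,mlwk] -> 11 lines: riac vdaz tgngh wjwq mlwk vole qinpy pwi pvn fwti ukef
Final line 2: vdaz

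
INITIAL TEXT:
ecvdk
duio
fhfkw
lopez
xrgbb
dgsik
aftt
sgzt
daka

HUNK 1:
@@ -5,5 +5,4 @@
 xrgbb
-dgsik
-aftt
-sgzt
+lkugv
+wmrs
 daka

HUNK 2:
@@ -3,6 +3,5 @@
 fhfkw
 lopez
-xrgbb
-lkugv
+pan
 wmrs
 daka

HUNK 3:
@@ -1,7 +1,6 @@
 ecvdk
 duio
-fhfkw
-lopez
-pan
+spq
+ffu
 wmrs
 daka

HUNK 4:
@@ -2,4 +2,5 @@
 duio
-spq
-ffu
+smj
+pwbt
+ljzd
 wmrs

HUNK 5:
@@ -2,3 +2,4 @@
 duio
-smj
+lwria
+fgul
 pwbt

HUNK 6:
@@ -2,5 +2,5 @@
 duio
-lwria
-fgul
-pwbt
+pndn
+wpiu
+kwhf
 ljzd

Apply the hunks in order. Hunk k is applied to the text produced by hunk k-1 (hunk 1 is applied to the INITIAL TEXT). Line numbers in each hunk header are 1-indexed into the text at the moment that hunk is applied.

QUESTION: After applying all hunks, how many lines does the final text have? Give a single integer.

Hunk 1: at line 5 remove [dgsik,aftt,sgzt] add [lkugv,wmrs] -> 8 lines: ecvdk duio fhfkw lopez xrgbb lkugv wmrs daka
Hunk 2: at line 3 remove [xrgbb,lkugv] add [pan] -> 7 lines: ecvdk duio fhfkw lopez pan wmrs daka
Hunk 3: at line 1 remove [fhfkw,lopez,pan] add [spq,ffu] -> 6 lines: ecvdk duio spq ffu wmrs daka
Hunk 4: at line 2 remove [spq,ffu] add [smj,pwbt,ljzd] -> 7 lines: ecvdk duio smj pwbt ljzd wmrs daka
Hunk 5: at line 2 remove [smj] add [lwria,fgul] -> 8 lines: ecvdk duio lwria fgul pwbt ljzd wmrs daka
Hunk 6: at line 2 remove [lwria,fgul,pwbt] add [pndn,wpiu,kwhf] -> 8 lines: ecvdk duio pndn wpiu kwhf ljzd wmrs daka
Final line count: 8

Answer: 8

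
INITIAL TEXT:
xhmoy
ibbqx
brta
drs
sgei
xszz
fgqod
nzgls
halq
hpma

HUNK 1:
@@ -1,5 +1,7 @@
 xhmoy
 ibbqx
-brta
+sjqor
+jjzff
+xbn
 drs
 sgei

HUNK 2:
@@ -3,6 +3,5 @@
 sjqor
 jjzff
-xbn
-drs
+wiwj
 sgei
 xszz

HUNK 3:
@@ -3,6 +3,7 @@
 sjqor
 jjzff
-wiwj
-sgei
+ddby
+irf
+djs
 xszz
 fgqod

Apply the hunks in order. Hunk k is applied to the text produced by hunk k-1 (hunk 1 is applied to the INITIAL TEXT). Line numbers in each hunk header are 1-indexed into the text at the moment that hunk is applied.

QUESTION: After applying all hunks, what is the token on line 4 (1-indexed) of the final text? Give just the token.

Answer: jjzff

Derivation:
Hunk 1: at line 1 remove [brta] add [sjqor,jjzff,xbn] -> 12 lines: xhmoy ibbqx sjqor jjzff xbn drs sgei xszz fgqod nzgls halq hpma
Hunk 2: at line 3 remove [xbn,drs] add [wiwj] -> 11 lines: xhmoy ibbqx sjqor jjzff wiwj sgei xszz fgqod nzgls halq hpma
Hunk 3: at line 3 remove [wiwj,sgei] add [ddby,irf,djs] -> 12 lines: xhmoy ibbqx sjqor jjzff ddby irf djs xszz fgqod nzgls halq hpma
Final line 4: jjzff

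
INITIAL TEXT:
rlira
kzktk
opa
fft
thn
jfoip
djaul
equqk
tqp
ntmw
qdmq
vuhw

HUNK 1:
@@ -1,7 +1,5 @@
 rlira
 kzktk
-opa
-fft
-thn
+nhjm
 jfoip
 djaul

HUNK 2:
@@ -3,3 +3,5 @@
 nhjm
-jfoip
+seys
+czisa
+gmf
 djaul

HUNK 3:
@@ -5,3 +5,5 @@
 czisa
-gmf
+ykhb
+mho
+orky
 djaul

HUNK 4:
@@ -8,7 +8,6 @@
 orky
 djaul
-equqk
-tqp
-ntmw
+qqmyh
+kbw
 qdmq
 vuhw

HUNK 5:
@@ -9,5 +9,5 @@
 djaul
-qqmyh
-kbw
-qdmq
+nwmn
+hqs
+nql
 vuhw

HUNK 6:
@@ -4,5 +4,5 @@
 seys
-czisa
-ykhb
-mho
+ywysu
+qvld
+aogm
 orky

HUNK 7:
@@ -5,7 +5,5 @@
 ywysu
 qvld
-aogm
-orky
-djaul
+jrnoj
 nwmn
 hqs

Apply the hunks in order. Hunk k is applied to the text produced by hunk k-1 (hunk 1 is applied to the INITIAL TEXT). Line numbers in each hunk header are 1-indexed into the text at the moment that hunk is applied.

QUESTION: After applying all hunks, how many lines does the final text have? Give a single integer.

Answer: 11

Derivation:
Hunk 1: at line 1 remove [opa,fft,thn] add [nhjm] -> 10 lines: rlira kzktk nhjm jfoip djaul equqk tqp ntmw qdmq vuhw
Hunk 2: at line 3 remove [jfoip] add [seys,czisa,gmf] -> 12 lines: rlira kzktk nhjm seys czisa gmf djaul equqk tqp ntmw qdmq vuhw
Hunk 3: at line 5 remove [gmf] add [ykhb,mho,orky] -> 14 lines: rlira kzktk nhjm seys czisa ykhb mho orky djaul equqk tqp ntmw qdmq vuhw
Hunk 4: at line 8 remove [equqk,tqp,ntmw] add [qqmyh,kbw] -> 13 lines: rlira kzktk nhjm seys czisa ykhb mho orky djaul qqmyh kbw qdmq vuhw
Hunk 5: at line 9 remove [qqmyh,kbw,qdmq] add [nwmn,hqs,nql] -> 13 lines: rlira kzktk nhjm seys czisa ykhb mho orky djaul nwmn hqs nql vuhw
Hunk 6: at line 4 remove [czisa,ykhb,mho] add [ywysu,qvld,aogm] -> 13 lines: rlira kzktk nhjm seys ywysu qvld aogm orky djaul nwmn hqs nql vuhw
Hunk 7: at line 5 remove [aogm,orky,djaul] add [jrnoj] -> 11 lines: rlira kzktk nhjm seys ywysu qvld jrnoj nwmn hqs nql vuhw
Final line count: 11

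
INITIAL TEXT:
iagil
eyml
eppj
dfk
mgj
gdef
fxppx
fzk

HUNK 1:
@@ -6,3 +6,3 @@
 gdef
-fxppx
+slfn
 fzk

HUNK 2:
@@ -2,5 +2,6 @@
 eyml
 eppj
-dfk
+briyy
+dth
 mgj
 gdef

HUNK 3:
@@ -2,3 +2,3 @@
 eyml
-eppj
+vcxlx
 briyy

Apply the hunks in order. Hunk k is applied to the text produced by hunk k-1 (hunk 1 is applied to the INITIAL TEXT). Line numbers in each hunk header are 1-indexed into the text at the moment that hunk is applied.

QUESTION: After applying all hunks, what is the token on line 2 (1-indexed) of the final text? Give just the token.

Answer: eyml

Derivation:
Hunk 1: at line 6 remove [fxppx] add [slfn] -> 8 lines: iagil eyml eppj dfk mgj gdef slfn fzk
Hunk 2: at line 2 remove [dfk] add [briyy,dth] -> 9 lines: iagil eyml eppj briyy dth mgj gdef slfn fzk
Hunk 3: at line 2 remove [eppj] add [vcxlx] -> 9 lines: iagil eyml vcxlx briyy dth mgj gdef slfn fzk
Final line 2: eyml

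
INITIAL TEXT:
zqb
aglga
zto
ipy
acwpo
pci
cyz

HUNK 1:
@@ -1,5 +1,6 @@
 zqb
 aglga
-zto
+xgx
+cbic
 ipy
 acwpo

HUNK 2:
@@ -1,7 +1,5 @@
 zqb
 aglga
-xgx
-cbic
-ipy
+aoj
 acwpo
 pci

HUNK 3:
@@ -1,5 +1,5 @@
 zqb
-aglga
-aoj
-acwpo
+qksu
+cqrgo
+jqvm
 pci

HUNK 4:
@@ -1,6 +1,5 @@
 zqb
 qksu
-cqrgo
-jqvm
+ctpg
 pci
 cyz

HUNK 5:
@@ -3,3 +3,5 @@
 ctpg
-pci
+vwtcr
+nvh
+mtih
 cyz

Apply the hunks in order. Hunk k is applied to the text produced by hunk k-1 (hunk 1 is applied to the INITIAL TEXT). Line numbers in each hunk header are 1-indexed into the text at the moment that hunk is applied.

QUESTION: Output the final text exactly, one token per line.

Answer: zqb
qksu
ctpg
vwtcr
nvh
mtih
cyz

Derivation:
Hunk 1: at line 1 remove [zto] add [xgx,cbic] -> 8 lines: zqb aglga xgx cbic ipy acwpo pci cyz
Hunk 2: at line 1 remove [xgx,cbic,ipy] add [aoj] -> 6 lines: zqb aglga aoj acwpo pci cyz
Hunk 3: at line 1 remove [aglga,aoj,acwpo] add [qksu,cqrgo,jqvm] -> 6 lines: zqb qksu cqrgo jqvm pci cyz
Hunk 4: at line 1 remove [cqrgo,jqvm] add [ctpg] -> 5 lines: zqb qksu ctpg pci cyz
Hunk 5: at line 3 remove [pci] add [vwtcr,nvh,mtih] -> 7 lines: zqb qksu ctpg vwtcr nvh mtih cyz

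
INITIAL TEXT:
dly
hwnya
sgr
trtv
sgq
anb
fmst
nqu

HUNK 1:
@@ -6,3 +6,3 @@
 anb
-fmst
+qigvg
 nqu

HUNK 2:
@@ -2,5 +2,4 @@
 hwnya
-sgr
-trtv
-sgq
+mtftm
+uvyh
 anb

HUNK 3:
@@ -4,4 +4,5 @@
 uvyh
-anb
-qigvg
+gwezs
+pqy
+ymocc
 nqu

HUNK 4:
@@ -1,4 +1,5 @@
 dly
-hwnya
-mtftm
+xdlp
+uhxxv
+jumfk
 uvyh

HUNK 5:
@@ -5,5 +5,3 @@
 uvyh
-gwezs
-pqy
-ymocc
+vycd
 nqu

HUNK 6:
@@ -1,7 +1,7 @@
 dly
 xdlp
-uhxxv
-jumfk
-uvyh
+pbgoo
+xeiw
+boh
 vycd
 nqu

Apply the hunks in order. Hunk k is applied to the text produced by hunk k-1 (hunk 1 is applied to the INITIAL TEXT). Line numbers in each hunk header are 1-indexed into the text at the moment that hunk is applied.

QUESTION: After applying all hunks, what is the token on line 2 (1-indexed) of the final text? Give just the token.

Hunk 1: at line 6 remove [fmst] add [qigvg] -> 8 lines: dly hwnya sgr trtv sgq anb qigvg nqu
Hunk 2: at line 2 remove [sgr,trtv,sgq] add [mtftm,uvyh] -> 7 lines: dly hwnya mtftm uvyh anb qigvg nqu
Hunk 3: at line 4 remove [anb,qigvg] add [gwezs,pqy,ymocc] -> 8 lines: dly hwnya mtftm uvyh gwezs pqy ymocc nqu
Hunk 4: at line 1 remove [hwnya,mtftm] add [xdlp,uhxxv,jumfk] -> 9 lines: dly xdlp uhxxv jumfk uvyh gwezs pqy ymocc nqu
Hunk 5: at line 5 remove [gwezs,pqy,ymocc] add [vycd] -> 7 lines: dly xdlp uhxxv jumfk uvyh vycd nqu
Hunk 6: at line 1 remove [uhxxv,jumfk,uvyh] add [pbgoo,xeiw,boh] -> 7 lines: dly xdlp pbgoo xeiw boh vycd nqu
Final line 2: xdlp

Answer: xdlp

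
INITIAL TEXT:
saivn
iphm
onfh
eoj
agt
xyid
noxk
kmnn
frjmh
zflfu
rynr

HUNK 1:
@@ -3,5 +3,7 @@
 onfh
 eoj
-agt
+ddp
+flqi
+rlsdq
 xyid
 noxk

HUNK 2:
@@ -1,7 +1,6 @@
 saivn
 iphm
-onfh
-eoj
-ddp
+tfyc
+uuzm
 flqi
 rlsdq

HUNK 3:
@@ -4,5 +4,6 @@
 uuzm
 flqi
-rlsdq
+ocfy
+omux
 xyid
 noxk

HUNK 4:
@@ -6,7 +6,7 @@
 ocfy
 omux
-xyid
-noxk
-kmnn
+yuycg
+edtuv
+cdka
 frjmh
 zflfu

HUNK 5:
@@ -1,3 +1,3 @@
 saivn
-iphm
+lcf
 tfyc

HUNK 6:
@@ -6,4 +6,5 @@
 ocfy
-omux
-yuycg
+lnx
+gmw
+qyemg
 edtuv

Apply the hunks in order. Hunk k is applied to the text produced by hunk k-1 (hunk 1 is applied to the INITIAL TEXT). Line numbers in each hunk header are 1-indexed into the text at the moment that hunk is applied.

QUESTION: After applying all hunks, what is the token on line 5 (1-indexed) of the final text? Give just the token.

Answer: flqi

Derivation:
Hunk 1: at line 3 remove [agt] add [ddp,flqi,rlsdq] -> 13 lines: saivn iphm onfh eoj ddp flqi rlsdq xyid noxk kmnn frjmh zflfu rynr
Hunk 2: at line 1 remove [onfh,eoj,ddp] add [tfyc,uuzm] -> 12 lines: saivn iphm tfyc uuzm flqi rlsdq xyid noxk kmnn frjmh zflfu rynr
Hunk 3: at line 4 remove [rlsdq] add [ocfy,omux] -> 13 lines: saivn iphm tfyc uuzm flqi ocfy omux xyid noxk kmnn frjmh zflfu rynr
Hunk 4: at line 6 remove [xyid,noxk,kmnn] add [yuycg,edtuv,cdka] -> 13 lines: saivn iphm tfyc uuzm flqi ocfy omux yuycg edtuv cdka frjmh zflfu rynr
Hunk 5: at line 1 remove [iphm] add [lcf] -> 13 lines: saivn lcf tfyc uuzm flqi ocfy omux yuycg edtuv cdka frjmh zflfu rynr
Hunk 6: at line 6 remove [omux,yuycg] add [lnx,gmw,qyemg] -> 14 lines: saivn lcf tfyc uuzm flqi ocfy lnx gmw qyemg edtuv cdka frjmh zflfu rynr
Final line 5: flqi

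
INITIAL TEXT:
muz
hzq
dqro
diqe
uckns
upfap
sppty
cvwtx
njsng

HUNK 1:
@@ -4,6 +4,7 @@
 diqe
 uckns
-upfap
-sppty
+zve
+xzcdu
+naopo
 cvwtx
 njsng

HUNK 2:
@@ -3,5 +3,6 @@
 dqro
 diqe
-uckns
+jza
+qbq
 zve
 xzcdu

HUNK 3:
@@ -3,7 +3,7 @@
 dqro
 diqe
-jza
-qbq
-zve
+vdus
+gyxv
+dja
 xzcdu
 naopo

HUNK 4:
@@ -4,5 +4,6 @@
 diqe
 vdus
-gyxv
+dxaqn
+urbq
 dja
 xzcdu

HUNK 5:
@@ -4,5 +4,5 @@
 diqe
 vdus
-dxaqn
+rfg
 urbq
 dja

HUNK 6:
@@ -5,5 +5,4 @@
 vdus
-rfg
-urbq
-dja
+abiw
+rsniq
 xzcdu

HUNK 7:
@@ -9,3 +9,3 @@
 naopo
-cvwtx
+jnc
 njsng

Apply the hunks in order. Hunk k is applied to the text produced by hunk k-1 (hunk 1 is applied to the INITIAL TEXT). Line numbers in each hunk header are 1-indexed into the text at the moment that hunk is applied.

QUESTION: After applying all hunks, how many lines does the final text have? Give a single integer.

Answer: 11

Derivation:
Hunk 1: at line 4 remove [upfap,sppty] add [zve,xzcdu,naopo] -> 10 lines: muz hzq dqro diqe uckns zve xzcdu naopo cvwtx njsng
Hunk 2: at line 3 remove [uckns] add [jza,qbq] -> 11 lines: muz hzq dqro diqe jza qbq zve xzcdu naopo cvwtx njsng
Hunk 3: at line 3 remove [jza,qbq,zve] add [vdus,gyxv,dja] -> 11 lines: muz hzq dqro diqe vdus gyxv dja xzcdu naopo cvwtx njsng
Hunk 4: at line 4 remove [gyxv] add [dxaqn,urbq] -> 12 lines: muz hzq dqro diqe vdus dxaqn urbq dja xzcdu naopo cvwtx njsng
Hunk 5: at line 4 remove [dxaqn] add [rfg] -> 12 lines: muz hzq dqro diqe vdus rfg urbq dja xzcdu naopo cvwtx njsng
Hunk 6: at line 5 remove [rfg,urbq,dja] add [abiw,rsniq] -> 11 lines: muz hzq dqro diqe vdus abiw rsniq xzcdu naopo cvwtx njsng
Hunk 7: at line 9 remove [cvwtx] add [jnc] -> 11 lines: muz hzq dqro diqe vdus abiw rsniq xzcdu naopo jnc njsng
Final line count: 11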